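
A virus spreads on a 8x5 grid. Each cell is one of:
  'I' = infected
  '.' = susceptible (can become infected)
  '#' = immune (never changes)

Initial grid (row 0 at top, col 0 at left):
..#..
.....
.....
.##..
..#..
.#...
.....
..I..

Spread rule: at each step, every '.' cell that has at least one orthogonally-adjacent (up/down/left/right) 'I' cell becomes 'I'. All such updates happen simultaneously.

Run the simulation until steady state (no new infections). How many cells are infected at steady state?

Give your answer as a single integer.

Step 0 (initial): 1 infected
Step 1: +3 new -> 4 infected
Step 2: +5 new -> 9 infected
Step 3: +3 new -> 12 infected
Step 4: +3 new -> 15 infected
Step 5: +3 new -> 18 infected
Step 6: +4 new -> 22 infected
Step 7: +4 new -> 26 infected
Step 8: +5 new -> 31 infected
Step 9: +3 new -> 34 infected
Step 10: +1 new -> 35 infected
Step 11: +0 new -> 35 infected

Answer: 35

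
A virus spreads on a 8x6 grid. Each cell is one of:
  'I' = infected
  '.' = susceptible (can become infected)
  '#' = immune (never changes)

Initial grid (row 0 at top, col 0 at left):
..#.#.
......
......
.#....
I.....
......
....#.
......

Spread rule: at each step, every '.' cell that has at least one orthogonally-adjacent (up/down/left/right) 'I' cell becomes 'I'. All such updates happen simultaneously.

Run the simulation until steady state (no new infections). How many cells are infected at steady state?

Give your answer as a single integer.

Answer: 44

Derivation:
Step 0 (initial): 1 infected
Step 1: +3 new -> 4 infected
Step 2: +4 new -> 8 infected
Step 3: +7 new -> 15 infected
Step 4: +8 new -> 23 infected
Step 5: +8 new -> 31 infected
Step 6: +5 new -> 36 infected
Step 7: +5 new -> 41 infected
Step 8: +2 new -> 43 infected
Step 9: +1 new -> 44 infected
Step 10: +0 new -> 44 infected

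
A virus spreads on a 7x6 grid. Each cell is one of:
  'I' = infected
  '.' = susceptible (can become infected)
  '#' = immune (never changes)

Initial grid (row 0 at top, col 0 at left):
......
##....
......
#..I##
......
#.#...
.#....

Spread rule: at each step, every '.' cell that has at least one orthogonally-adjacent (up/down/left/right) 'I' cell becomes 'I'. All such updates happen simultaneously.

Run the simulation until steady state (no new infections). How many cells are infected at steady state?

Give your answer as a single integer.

Answer: 33

Derivation:
Step 0 (initial): 1 infected
Step 1: +3 new -> 4 infected
Step 2: +7 new -> 11 infected
Step 3: +9 new -> 20 infected
Step 4: +9 new -> 29 infected
Step 5: +3 new -> 32 infected
Step 6: +1 new -> 33 infected
Step 7: +0 new -> 33 infected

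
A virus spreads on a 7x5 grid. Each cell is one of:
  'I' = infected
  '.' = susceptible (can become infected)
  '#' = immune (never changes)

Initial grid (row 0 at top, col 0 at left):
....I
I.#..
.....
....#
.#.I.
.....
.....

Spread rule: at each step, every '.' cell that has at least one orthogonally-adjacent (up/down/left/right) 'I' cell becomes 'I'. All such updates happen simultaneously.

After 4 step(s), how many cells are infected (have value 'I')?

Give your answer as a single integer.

Answer: 31

Derivation:
Step 0 (initial): 3 infected
Step 1: +9 new -> 12 infected
Step 2: +11 new -> 23 infected
Step 3: +6 new -> 29 infected
Step 4: +2 new -> 31 infected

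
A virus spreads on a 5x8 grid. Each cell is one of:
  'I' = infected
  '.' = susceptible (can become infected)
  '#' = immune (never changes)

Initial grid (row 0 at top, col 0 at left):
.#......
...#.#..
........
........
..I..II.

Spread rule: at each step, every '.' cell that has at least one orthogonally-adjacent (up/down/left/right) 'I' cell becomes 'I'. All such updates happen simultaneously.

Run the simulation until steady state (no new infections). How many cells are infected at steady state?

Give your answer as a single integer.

Step 0 (initial): 3 infected
Step 1: +7 new -> 10 infected
Step 2: +8 new -> 18 infected
Step 3: +7 new -> 25 infected
Step 4: +6 new -> 31 infected
Step 5: +5 new -> 36 infected
Step 6: +1 new -> 37 infected
Step 7: +0 new -> 37 infected

Answer: 37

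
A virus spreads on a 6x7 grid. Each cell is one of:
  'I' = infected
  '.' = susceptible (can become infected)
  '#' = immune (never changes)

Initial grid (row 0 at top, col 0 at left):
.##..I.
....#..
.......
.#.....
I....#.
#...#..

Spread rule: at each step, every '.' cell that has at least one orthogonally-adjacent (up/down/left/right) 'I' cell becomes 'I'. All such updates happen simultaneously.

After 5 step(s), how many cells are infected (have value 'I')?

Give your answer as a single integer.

Answer: 33

Derivation:
Step 0 (initial): 2 infected
Step 1: +5 new -> 7 infected
Step 2: +6 new -> 13 infected
Step 3: +9 new -> 22 infected
Step 4: +10 new -> 32 infected
Step 5: +1 new -> 33 infected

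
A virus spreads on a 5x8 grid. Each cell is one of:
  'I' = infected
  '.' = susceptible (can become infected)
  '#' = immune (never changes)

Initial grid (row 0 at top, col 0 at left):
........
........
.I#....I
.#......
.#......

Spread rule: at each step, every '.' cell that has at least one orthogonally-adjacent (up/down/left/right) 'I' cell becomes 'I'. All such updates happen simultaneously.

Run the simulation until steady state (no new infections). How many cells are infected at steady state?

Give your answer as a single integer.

Step 0 (initial): 2 infected
Step 1: +5 new -> 7 infected
Step 2: +9 new -> 16 infected
Step 3: +9 new -> 25 infected
Step 4: +6 new -> 31 infected
Step 5: +3 new -> 34 infected
Step 6: +2 new -> 36 infected
Step 7: +1 new -> 37 infected
Step 8: +0 new -> 37 infected

Answer: 37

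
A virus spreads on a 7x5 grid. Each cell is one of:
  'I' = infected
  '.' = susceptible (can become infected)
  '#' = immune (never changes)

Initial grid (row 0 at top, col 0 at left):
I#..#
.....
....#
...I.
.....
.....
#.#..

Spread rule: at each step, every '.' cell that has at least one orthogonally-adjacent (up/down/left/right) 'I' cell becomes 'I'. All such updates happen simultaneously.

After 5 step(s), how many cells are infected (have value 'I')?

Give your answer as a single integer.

Answer: 30

Derivation:
Step 0 (initial): 2 infected
Step 1: +5 new -> 7 infected
Step 2: +8 new -> 15 infected
Step 3: +9 new -> 24 infected
Step 4: +4 new -> 28 infected
Step 5: +2 new -> 30 infected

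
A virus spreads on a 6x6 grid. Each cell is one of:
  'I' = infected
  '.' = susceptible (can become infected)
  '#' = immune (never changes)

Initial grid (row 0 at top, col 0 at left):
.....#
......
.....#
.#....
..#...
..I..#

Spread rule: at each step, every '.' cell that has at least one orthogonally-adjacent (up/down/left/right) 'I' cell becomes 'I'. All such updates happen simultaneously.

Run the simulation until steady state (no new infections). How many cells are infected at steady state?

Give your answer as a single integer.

Answer: 31

Derivation:
Step 0 (initial): 1 infected
Step 1: +2 new -> 3 infected
Step 2: +4 new -> 7 infected
Step 3: +3 new -> 10 infected
Step 4: +5 new -> 15 infected
Step 5: +5 new -> 20 infected
Step 6: +5 new -> 25 infected
Step 7: +5 new -> 30 infected
Step 8: +1 new -> 31 infected
Step 9: +0 new -> 31 infected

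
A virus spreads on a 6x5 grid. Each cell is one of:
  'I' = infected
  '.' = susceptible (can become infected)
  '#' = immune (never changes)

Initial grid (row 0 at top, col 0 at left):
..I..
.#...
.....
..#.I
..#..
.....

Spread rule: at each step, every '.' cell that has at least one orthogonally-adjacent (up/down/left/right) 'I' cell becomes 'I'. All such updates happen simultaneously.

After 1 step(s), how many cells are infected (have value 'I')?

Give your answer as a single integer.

Step 0 (initial): 2 infected
Step 1: +6 new -> 8 infected

Answer: 8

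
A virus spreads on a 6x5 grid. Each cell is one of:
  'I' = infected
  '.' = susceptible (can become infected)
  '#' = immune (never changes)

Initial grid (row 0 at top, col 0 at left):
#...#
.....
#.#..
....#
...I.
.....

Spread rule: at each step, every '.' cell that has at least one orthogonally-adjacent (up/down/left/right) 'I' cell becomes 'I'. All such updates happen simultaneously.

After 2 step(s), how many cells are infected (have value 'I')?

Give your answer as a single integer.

Answer: 10

Derivation:
Step 0 (initial): 1 infected
Step 1: +4 new -> 5 infected
Step 2: +5 new -> 10 infected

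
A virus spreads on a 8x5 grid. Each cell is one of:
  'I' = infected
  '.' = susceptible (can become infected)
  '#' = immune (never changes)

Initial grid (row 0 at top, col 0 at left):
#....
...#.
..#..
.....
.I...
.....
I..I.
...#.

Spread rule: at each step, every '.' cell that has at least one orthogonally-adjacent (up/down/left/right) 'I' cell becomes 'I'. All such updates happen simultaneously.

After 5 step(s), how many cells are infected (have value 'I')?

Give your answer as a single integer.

Step 0 (initial): 3 infected
Step 1: +10 new -> 13 infected
Step 2: +9 new -> 22 infected
Step 3: +4 new -> 26 infected
Step 4: +5 new -> 31 infected
Step 5: +2 new -> 33 infected

Answer: 33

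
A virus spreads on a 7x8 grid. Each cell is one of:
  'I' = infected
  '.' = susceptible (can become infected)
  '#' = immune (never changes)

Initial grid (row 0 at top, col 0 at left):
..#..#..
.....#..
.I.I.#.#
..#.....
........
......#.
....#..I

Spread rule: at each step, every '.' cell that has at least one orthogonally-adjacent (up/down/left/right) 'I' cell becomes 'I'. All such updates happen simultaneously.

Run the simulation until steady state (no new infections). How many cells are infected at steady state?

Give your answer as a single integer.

Answer: 48

Derivation:
Step 0 (initial): 3 infected
Step 1: +9 new -> 12 infected
Step 2: +11 new -> 23 infected
Step 3: +11 new -> 34 infected
Step 4: +7 new -> 41 infected
Step 5: +3 new -> 44 infected
Step 6: +1 new -> 45 infected
Step 7: +2 new -> 47 infected
Step 8: +1 new -> 48 infected
Step 9: +0 new -> 48 infected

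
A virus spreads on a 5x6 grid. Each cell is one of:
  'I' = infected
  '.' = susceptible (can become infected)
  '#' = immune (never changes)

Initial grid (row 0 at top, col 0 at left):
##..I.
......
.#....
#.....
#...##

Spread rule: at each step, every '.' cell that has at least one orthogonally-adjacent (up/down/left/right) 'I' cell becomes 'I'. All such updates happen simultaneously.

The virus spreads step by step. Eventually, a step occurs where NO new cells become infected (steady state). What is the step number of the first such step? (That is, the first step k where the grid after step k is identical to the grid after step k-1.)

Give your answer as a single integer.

Step 0 (initial): 1 infected
Step 1: +3 new -> 4 infected
Step 2: +4 new -> 8 infected
Step 3: +4 new -> 12 infected
Step 4: +4 new -> 16 infected
Step 5: +3 new -> 19 infected
Step 6: +3 new -> 22 infected
Step 7: +1 new -> 23 infected
Step 8: +0 new -> 23 infected

Answer: 8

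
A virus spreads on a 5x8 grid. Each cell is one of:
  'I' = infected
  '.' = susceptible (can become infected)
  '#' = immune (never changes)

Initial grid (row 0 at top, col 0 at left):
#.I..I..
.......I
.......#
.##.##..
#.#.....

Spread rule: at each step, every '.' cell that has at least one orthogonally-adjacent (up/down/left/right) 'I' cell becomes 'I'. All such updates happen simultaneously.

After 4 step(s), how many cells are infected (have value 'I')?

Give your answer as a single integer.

Answer: 26

Derivation:
Step 0 (initial): 3 infected
Step 1: +8 new -> 11 infected
Step 2: +6 new -> 17 infected
Step 3: +5 new -> 22 infected
Step 4: +4 new -> 26 infected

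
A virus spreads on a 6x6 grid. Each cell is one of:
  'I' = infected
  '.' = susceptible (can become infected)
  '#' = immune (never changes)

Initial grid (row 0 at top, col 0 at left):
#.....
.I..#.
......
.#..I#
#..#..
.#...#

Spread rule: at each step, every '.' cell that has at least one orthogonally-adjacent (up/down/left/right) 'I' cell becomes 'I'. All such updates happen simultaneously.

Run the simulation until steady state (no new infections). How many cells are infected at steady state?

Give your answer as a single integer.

Answer: 27

Derivation:
Step 0 (initial): 2 infected
Step 1: +7 new -> 9 infected
Step 2: +9 new -> 18 infected
Step 3: +5 new -> 23 infected
Step 4: +4 new -> 27 infected
Step 5: +0 new -> 27 infected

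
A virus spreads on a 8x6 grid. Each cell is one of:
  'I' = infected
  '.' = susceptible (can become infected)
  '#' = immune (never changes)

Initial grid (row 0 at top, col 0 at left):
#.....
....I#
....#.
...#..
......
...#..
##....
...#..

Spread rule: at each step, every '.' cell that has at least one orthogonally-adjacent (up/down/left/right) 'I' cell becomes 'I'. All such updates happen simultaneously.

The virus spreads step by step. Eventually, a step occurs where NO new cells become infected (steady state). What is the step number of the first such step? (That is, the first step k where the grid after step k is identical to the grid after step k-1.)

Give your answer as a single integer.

Answer: 12

Derivation:
Step 0 (initial): 1 infected
Step 1: +2 new -> 3 infected
Step 2: +4 new -> 7 infected
Step 3: +3 new -> 10 infected
Step 4: +4 new -> 14 infected
Step 5: +3 new -> 17 infected
Step 6: +4 new -> 21 infected
Step 7: +4 new -> 25 infected
Step 8: +6 new -> 31 infected
Step 9: +4 new -> 35 infected
Step 10: +4 new -> 39 infected
Step 11: +1 new -> 40 infected
Step 12: +0 new -> 40 infected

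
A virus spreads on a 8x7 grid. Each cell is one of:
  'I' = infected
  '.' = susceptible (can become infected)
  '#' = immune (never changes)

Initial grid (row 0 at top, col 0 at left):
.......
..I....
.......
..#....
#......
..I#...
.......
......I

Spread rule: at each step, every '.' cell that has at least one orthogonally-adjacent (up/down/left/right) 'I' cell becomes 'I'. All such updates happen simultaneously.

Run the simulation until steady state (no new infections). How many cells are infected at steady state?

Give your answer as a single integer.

Step 0 (initial): 3 infected
Step 1: +9 new -> 12 infected
Step 2: +15 new -> 27 infected
Step 3: +14 new -> 41 infected
Step 4: +9 new -> 50 infected
Step 5: +3 new -> 53 infected
Step 6: +0 new -> 53 infected

Answer: 53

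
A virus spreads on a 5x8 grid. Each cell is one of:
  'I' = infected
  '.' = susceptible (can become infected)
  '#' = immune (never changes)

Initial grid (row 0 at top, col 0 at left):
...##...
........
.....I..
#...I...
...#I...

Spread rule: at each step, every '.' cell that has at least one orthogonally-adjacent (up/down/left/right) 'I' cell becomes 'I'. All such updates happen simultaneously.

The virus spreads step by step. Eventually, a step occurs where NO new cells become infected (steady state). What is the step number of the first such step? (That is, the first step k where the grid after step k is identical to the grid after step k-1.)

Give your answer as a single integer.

Answer: 8

Derivation:
Step 0 (initial): 3 infected
Step 1: +6 new -> 9 infected
Step 2: +8 new -> 17 infected
Step 3: +8 new -> 25 infected
Step 4: +4 new -> 29 infected
Step 5: +4 new -> 33 infected
Step 6: +2 new -> 35 infected
Step 7: +1 new -> 36 infected
Step 8: +0 new -> 36 infected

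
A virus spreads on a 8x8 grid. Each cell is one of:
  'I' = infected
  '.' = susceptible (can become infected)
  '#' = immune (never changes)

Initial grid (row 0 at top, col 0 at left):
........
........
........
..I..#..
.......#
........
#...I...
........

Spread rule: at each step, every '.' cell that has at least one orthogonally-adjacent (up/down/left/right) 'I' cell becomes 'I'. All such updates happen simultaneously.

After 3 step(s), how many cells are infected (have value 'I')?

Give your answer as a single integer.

Step 0 (initial): 2 infected
Step 1: +8 new -> 10 infected
Step 2: +15 new -> 25 infected
Step 3: +13 new -> 38 infected

Answer: 38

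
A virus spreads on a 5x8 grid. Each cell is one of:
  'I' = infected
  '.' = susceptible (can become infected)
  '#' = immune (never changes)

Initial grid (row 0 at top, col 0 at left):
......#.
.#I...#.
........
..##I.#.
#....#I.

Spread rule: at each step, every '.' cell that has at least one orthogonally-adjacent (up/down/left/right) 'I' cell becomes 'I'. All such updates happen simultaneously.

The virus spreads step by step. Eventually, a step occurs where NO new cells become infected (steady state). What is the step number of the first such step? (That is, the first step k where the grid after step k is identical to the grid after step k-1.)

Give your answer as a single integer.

Answer: 6

Derivation:
Step 0 (initial): 3 infected
Step 1: +7 new -> 10 infected
Step 2: +8 new -> 18 infected
Step 3: +8 new -> 26 infected
Step 4: +5 new -> 31 infected
Step 5: +1 new -> 32 infected
Step 6: +0 new -> 32 infected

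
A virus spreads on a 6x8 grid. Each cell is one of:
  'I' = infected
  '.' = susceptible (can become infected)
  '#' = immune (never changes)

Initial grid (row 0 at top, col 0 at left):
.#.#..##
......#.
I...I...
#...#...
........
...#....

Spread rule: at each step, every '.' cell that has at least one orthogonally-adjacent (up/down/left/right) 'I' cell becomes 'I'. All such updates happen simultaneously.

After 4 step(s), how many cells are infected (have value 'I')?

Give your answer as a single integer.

Answer: 34

Derivation:
Step 0 (initial): 2 infected
Step 1: +5 new -> 7 infected
Step 2: +10 new -> 17 infected
Step 3: +8 new -> 25 infected
Step 4: +9 new -> 34 infected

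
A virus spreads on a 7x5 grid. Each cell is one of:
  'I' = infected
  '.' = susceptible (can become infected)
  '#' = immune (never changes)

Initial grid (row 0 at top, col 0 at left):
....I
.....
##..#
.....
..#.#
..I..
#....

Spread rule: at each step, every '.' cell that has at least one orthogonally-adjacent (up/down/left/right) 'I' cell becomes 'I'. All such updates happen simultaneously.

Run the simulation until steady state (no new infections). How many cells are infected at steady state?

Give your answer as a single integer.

Step 0 (initial): 2 infected
Step 1: +5 new -> 7 infected
Step 2: +8 new -> 15 infected
Step 3: +7 new -> 22 infected
Step 4: +6 new -> 28 infected
Step 5: +1 new -> 29 infected
Step 6: +0 new -> 29 infected

Answer: 29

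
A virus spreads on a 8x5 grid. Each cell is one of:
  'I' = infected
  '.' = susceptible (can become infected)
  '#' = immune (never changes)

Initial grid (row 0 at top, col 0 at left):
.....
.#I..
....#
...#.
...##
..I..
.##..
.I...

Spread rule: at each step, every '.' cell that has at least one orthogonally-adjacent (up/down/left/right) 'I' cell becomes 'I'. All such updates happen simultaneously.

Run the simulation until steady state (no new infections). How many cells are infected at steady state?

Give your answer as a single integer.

Answer: 32

Derivation:
Step 0 (initial): 3 infected
Step 1: +8 new -> 11 infected
Step 2: +12 new -> 23 infected
Step 3: +7 new -> 30 infected
Step 4: +2 new -> 32 infected
Step 5: +0 new -> 32 infected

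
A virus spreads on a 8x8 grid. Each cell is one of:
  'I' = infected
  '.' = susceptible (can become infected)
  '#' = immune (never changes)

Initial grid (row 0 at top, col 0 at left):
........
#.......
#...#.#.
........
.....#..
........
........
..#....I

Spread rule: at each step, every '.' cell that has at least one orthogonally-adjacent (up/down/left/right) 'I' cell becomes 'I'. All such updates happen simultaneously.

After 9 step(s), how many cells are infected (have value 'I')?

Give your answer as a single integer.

Answer: 45

Derivation:
Step 0 (initial): 1 infected
Step 1: +2 new -> 3 infected
Step 2: +3 new -> 6 infected
Step 3: +4 new -> 10 infected
Step 4: +5 new -> 15 infected
Step 5: +4 new -> 19 infected
Step 6: +5 new -> 24 infected
Step 7: +7 new -> 31 infected
Step 8: +7 new -> 38 infected
Step 9: +7 new -> 45 infected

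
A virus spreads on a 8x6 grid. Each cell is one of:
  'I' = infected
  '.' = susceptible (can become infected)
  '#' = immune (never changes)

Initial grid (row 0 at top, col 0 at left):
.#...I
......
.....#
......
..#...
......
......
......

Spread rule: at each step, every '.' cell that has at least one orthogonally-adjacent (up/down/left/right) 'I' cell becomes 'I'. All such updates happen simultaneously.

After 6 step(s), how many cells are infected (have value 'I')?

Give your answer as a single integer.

Answer: 22

Derivation:
Step 0 (initial): 1 infected
Step 1: +2 new -> 3 infected
Step 2: +2 new -> 5 infected
Step 3: +3 new -> 8 infected
Step 4: +3 new -> 11 infected
Step 5: +5 new -> 16 infected
Step 6: +6 new -> 22 infected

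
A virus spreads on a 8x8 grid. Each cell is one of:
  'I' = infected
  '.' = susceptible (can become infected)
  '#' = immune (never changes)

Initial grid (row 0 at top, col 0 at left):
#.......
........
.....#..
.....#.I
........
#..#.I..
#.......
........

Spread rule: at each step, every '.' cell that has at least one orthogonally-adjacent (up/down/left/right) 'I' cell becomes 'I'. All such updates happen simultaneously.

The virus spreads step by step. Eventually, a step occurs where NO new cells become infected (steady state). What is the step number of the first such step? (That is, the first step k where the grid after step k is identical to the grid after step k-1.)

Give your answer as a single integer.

Answer: 10

Derivation:
Step 0 (initial): 2 infected
Step 1: +7 new -> 9 infected
Step 2: +8 new -> 17 infected
Step 3: +8 new -> 25 infected
Step 4: +8 new -> 33 infected
Step 5: +8 new -> 41 infected
Step 6: +7 new -> 48 infected
Step 7: +5 new -> 53 infected
Step 8: +3 new -> 56 infected
Step 9: +2 new -> 58 infected
Step 10: +0 new -> 58 infected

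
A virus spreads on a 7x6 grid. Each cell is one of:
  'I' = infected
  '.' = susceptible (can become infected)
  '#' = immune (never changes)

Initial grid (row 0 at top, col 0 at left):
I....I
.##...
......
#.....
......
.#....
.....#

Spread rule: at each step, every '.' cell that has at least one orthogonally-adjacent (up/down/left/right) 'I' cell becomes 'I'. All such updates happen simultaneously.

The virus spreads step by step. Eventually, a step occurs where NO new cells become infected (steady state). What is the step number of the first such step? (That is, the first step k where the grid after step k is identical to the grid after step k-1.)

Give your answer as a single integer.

Step 0 (initial): 2 infected
Step 1: +4 new -> 6 infected
Step 2: +5 new -> 11 infected
Step 3: +4 new -> 15 infected
Step 4: +5 new -> 20 infected
Step 5: +5 new -> 25 infected
Step 6: +4 new -> 29 infected
Step 7: +4 new -> 33 infected
Step 8: +3 new -> 36 infected
Step 9: +1 new -> 37 infected
Step 10: +0 new -> 37 infected

Answer: 10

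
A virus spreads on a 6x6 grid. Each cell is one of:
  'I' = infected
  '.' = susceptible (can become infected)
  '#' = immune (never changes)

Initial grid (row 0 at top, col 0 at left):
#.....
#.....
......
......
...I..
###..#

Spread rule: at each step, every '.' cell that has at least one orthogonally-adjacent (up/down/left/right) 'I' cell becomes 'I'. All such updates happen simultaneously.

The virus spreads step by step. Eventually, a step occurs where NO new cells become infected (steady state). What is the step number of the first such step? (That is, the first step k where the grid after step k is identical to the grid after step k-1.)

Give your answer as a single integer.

Answer: 7

Derivation:
Step 0 (initial): 1 infected
Step 1: +4 new -> 5 infected
Step 2: +6 new -> 11 infected
Step 3: +6 new -> 17 infected
Step 4: +6 new -> 23 infected
Step 5: +5 new -> 28 infected
Step 6: +2 new -> 30 infected
Step 7: +0 new -> 30 infected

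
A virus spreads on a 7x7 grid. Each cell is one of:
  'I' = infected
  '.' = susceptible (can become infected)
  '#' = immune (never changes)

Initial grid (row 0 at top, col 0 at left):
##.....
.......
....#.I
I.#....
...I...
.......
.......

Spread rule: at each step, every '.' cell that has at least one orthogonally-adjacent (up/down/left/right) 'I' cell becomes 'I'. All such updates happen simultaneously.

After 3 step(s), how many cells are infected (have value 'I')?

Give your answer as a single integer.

Step 0 (initial): 3 infected
Step 1: +10 new -> 13 infected
Step 2: +14 new -> 27 infected
Step 3: +11 new -> 38 infected

Answer: 38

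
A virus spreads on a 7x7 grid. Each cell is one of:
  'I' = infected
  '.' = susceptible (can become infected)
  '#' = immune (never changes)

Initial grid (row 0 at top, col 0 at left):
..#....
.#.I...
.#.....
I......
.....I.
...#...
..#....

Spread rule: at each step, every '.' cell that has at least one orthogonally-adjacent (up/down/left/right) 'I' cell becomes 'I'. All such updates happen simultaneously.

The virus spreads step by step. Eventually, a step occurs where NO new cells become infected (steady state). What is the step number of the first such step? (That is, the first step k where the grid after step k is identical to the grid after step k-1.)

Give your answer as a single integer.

Answer: 5

Derivation:
Step 0 (initial): 3 infected
Step 1: +11 new -> 14 infected
Step 2: +16 new -> 30 infected
Step 3: +9 new -> 39 infected
Step 4: +5 new -> 44 infected
Step 5: +0 new -> 44 infected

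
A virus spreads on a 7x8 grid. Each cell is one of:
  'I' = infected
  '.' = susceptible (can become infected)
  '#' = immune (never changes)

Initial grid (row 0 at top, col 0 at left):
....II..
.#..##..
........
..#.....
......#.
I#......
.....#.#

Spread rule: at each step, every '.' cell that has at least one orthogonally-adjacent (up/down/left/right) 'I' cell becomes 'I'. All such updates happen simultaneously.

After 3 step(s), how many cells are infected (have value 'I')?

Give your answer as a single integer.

Answer: 23

Derivation:
Step 0 (initial): 3 infected
Step 1: +4 new -> 7 infected
Step 2: +7 new -> 14 infected
Step 3: +9 new -> 23 infected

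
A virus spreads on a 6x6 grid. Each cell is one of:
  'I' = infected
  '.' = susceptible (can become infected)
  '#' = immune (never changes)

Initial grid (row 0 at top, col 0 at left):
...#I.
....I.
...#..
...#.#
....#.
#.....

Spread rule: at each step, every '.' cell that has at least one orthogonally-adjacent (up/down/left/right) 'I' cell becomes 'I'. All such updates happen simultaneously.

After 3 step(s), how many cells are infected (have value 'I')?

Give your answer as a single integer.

Answer: 12

Derivation:
Step 0 (initial): 2 infected
Step 1: +4 new -> 6 infected
Step 2: +3 new -> 9 infected
Step 3: +3 new -> 12 infected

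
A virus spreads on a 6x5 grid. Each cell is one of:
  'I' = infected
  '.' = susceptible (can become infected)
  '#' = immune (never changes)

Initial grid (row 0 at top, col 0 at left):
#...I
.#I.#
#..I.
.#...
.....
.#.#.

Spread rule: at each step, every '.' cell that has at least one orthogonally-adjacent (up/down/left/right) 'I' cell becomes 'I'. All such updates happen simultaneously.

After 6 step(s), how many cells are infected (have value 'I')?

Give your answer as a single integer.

Answer: 22

Derivation:
Step 0 (initial): 3 infected
Step 1: +6 new -> 9 infected
Step 2: +5 new -> 14 infected
Step 3: +2 new -> 16 infected
Step 4: +3 new -> 19 infected
Step 5: +1 new -> 20 infected
Step 6: +2 new -> 22 infected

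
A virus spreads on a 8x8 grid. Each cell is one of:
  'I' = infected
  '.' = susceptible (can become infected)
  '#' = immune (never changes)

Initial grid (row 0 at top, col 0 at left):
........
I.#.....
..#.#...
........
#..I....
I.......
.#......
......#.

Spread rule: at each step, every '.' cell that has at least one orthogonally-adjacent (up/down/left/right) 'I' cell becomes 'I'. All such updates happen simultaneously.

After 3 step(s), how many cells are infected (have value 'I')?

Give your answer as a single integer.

Step 0 (initial): 3 infected
Step 1: +9 new -> 12 infected
Step 2: +12 new -> 24 infected
Step 3: +10 new -> 34 infected

Answer: 34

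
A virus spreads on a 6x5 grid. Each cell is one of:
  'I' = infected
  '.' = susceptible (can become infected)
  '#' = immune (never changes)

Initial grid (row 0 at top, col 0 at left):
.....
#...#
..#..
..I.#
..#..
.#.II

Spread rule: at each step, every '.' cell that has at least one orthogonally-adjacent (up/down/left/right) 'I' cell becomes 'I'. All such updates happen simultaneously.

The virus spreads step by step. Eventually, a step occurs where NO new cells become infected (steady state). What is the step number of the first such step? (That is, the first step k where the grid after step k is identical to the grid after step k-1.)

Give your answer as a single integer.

Answer: 6

Derivation:
Step 0 (initial): 3 infected
Step 1: +5 new -> 8 infected
Step 2: +4 new -> 12 infected
Step 3: +5 new -> 17 infected
Step 4: +4 new -> 21 infected
Step 5: +3 new -> 24 infected
Step 6: +0 new -> 24 infected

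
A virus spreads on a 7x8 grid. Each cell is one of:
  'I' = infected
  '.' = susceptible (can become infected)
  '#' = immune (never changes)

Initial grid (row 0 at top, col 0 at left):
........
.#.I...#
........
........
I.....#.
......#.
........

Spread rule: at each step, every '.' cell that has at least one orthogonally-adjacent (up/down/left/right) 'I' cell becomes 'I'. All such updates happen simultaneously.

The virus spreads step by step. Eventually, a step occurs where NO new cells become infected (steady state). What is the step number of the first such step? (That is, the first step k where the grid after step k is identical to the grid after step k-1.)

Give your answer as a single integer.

Answer: 10

Derivation:
Step 0 (initial): 2 infected
Step 1: +7 new -> 9 infected
Step 2: +11 new -> 20 infected
Step 3: +11 new -> 31 infected
Step 4: +7 new -> 38 infected
Step 5: +6 new -> 44 infected
Step 6: +3 new -> 47 infected
Step 7: +2 new -> 49 infected
Step 8: +2 new -> 51 infected
Step 9: +1 new -> 52 infected
Step 10: +0 new -> 52 infected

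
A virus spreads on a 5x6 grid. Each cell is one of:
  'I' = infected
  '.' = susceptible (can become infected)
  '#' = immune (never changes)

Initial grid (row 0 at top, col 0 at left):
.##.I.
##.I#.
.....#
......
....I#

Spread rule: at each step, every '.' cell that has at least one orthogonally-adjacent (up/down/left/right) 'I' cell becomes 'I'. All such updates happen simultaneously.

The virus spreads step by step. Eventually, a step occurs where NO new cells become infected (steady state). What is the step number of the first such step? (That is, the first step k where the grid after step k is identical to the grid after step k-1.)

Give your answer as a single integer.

Answer: 6

Derivation:
Step 0 (initial): 3 infected
Step 1: +6 new -> 9 infected
Step 2: +6 new -> 15 infected
Step 3: +3 new -> 18 infected
Step 4: +3 new -> 21 infected
Step 5: +1 new -> 22 infected
Step 6: +0 new -> 22 infected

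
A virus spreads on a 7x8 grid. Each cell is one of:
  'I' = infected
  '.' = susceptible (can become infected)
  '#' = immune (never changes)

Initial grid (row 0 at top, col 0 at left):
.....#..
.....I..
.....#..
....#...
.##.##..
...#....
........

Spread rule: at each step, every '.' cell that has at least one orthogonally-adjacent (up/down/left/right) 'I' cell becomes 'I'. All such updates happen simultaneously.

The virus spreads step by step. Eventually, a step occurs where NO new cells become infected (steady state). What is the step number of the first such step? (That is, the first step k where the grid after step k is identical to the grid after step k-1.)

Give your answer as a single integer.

Step 0 (initial): 1 infected
Step 1: +2 new -> 3 infected
Step 2: +6 new -> 9 infected
Step 3: +6 new -> 15 infected
Step 4: +7 new -> 22 infected
Step 5: +7 new -> 29 infected
Step 6: +6 new -> 35 infected
Step 7: +4 new -> 39 infected
Step 8: +2 new -> 41 infected
Step 9: +2 new -> 43 infected
Step 10: +3 new -> 46 infected
Step 11: +2 new -> 48 infected
Step 12: +0 new -> 48 infected

Answer: 12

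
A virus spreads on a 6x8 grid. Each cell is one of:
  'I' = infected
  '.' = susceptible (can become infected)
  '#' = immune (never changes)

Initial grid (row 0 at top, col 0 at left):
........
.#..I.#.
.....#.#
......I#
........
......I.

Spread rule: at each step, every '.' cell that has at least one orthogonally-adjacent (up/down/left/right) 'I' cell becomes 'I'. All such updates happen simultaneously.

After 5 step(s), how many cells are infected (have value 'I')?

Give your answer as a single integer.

Answer: 38

Derivation:
Step 0 (initial): 3 infected
Step 1: +9 new -> 12 infected
Step 2: +8 new -> 20 infected
Step 3: +6 new -> 26 infected
Step 4: +6 new -> 32 infected
Step 5: +6 new -> 38 infected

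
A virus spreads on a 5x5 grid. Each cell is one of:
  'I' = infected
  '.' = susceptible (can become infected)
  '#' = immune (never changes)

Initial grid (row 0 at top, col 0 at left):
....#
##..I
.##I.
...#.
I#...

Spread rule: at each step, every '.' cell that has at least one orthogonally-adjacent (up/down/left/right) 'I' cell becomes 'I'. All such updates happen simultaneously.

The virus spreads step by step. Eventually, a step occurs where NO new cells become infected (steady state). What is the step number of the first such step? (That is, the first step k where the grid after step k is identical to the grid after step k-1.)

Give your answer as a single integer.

Answer: 6

Derivation:
Step 0 (initial): 3 infected
Step 1: +3 new -> 6 infected
Step 2: +5 new -> 11 infected
Step 3: +3 new -> 14 infected
Step 4: +3 new -> 17 infected
Step 5: +1 new -> 18 infected
Step 6: +0 new -> 18 infected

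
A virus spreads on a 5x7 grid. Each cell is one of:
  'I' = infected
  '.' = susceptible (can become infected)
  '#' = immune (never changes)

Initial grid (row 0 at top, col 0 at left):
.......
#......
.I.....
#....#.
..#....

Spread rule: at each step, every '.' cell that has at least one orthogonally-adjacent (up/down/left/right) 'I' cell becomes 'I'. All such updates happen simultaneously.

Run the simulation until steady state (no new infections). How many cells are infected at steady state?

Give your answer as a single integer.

Answer: 31

Derivation:
Step 0 (initial): 1 infected
Step 1: +4 new -> 5 infected
Step 2: +5 new -> 10 infected
Step 3: +6 new -> 16 infected
Step 4: +5 new -> 21 infected
Step 5: +4 new -> 25 infected
Step 6: +4 new -> 29 infected
Step 7: +2 new -> 31 infected
Step 8: +0 new -> 31 infected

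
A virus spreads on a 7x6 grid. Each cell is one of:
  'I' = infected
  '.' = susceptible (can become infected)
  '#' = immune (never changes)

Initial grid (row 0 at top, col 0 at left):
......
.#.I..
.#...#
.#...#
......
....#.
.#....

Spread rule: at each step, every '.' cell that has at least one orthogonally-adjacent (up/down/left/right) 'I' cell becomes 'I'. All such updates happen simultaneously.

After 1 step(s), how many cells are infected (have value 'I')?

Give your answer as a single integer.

Step 0 (initial): 1 infected
Step 1: +4 new -> 5 infected

Answer: 5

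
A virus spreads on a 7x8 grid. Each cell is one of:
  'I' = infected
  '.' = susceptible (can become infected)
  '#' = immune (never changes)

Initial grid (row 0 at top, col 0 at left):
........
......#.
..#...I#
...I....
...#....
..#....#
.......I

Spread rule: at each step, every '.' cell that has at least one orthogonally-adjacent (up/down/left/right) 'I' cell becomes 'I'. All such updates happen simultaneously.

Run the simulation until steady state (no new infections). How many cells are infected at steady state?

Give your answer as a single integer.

Step 0 (initial): 3 infected
Step 1: +6 new -> 9 infected
Step 2: +11 new -> 20 infected
Step 3: +12 new -> 32 infected
Step 4: +9 new -> 41 infected
Step 5: +6 new -> 47 infected
Step 6: +3 new -> 50 infected
Step 7: +0 new -> 50 infected

Answer: 50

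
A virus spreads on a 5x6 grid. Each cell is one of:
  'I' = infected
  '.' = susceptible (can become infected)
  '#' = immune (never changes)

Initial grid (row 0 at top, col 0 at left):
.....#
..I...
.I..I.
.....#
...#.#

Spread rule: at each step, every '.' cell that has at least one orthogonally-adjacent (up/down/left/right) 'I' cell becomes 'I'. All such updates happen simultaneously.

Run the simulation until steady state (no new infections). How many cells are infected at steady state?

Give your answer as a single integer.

Step 0 (initial): 3 infected
Step 1: +10 new -> 13 infected
Step 2: +10 new -> 23 infected
Step 3: +3 new -> 26 infected
Step 4: +0 new -> 26 infected

Answer: 26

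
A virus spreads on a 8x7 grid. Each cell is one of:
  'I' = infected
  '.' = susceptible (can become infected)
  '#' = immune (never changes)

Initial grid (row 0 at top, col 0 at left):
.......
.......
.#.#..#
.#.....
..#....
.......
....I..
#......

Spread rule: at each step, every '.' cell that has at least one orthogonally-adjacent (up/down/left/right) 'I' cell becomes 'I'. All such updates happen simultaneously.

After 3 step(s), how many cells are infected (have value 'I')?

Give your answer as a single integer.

Answer: 20

Derivation:
Step 0 (initial): 1 infected
Step 1: +4 new -> 5 infected
Step 2: +7 new -> 12 infected
Step 3: +8 new -> 20 infected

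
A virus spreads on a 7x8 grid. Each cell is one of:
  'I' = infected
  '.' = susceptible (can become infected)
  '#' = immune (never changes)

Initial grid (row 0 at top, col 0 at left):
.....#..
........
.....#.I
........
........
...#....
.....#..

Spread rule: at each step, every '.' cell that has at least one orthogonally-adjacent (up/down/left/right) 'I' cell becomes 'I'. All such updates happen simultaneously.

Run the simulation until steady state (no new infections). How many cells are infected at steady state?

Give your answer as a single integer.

Answer: 52

Derivation:
Step 0 (initial): 1 infected
Step 1: +3 new -> 4 infected
Step 2: +4 new -> 8 infected
Step 3: +5 new -> 13 infected
Step 4: +5 new -> 18 infected
Step 5: +7 new -> 25 infected
Step 6: +6 new -> 31 infected
Step 7: +6 new -> 37 infected
Step 8: +7 new -> 44 infected
Step 9: +5 new -> 49 infected
Step 10: +2 new -> 51 infected
Step 11: +1 new -> 52 infected
Step 12: +0 new -> 52 infected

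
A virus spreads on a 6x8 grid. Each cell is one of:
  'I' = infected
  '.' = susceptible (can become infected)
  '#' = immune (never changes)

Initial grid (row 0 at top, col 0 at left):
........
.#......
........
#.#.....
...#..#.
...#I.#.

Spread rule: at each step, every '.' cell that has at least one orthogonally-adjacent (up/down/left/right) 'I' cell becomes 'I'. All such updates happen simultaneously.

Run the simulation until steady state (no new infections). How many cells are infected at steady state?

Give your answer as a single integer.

Answer: 41

Derivation:
Step 0 (initial): 1 infected
Step 1: +2 new -> 3 infected
Step 2: +2 new -> 5 infected
Step 3: +3 new -> 8 infected
Step 4: +4 new -> 12 infected
Step 5: +6 new -> 18 infected
Step 6: +7 new -> 25 infected
Step 7: +6 new -> 31 infected
Step 8: +4 new -> 35 infected
Step 9: +4 new -> 39 infected
Step 10: +2 new -> 41 infected
Step 11: +0 new -> 41 infected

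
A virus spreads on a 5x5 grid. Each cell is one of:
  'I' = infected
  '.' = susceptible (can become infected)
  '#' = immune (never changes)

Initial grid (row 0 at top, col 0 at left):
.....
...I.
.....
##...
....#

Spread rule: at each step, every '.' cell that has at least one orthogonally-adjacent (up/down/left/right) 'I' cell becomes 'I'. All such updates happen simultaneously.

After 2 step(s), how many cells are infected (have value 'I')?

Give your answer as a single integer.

Answer: 11

Derivation:
Step 0 (initial): 1 infected
Step 1: +4 new -> 5 infected
Step 2: +6 new -> 11 infected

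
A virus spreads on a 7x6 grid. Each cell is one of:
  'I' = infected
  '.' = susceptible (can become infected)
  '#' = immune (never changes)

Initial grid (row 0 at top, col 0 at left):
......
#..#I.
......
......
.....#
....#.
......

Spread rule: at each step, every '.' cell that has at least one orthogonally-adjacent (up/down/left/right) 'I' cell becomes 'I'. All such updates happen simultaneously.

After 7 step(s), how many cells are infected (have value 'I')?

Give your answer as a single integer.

Answer: 33

Derivation:
Step 0 (initial): 1 infected
Step 1: +3 new -> 4 infected
Step 2: +5 new -> 9 infected
Step 3: +5 new -> 14 infected
Step 4: +5 new -> 19 infected
Step 5: +6 new -> 25 infected
Step 6: +4 new -> 29 infected
Step 7: +4 new -> 33 infected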